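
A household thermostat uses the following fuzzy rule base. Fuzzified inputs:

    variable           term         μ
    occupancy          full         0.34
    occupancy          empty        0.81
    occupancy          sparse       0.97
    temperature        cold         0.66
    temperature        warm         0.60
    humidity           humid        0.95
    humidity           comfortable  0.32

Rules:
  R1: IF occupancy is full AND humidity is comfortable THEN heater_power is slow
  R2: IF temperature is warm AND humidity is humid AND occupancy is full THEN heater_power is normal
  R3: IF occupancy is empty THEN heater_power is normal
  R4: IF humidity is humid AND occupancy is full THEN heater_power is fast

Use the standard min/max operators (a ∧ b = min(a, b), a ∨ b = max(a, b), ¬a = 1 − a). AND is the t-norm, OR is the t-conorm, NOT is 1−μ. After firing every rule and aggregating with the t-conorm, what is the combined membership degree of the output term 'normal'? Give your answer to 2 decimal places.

R1: full=0.34, comfortable=0.32; AND[min(a, b)] → w = 0.32
R2: warm=0.60, humid=0.95, full=0.34; AND[min(a, b)] → w = 0.34
R3: empty=0.81 → w = 0.81
R4: humid=0.95, full=0.34; AND[min(a, b)] → w = 0.34
Rules with consequent 'normal': {R2, R3} → strengths 0.34, 0.81
Aggregate via t-conorm [max(a, b)]: 0.81

0.81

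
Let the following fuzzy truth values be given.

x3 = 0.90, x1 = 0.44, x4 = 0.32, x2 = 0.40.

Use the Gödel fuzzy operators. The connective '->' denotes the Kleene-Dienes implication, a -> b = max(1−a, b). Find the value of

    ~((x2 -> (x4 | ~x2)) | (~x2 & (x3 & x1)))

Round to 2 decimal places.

~x2 = 1 − 0.40 = 0.60
x4 | ~x2 = max(a, b) on (0.32, 0.60) = 0.60
x2 -> (x4 | ~x2)  [Kleene-Dienes: max(1−a, b)] with a=0.40, b=0.60 → 0.60
~x2 = 1 − 0.40 = 0.60
x3 & x1 = min(a, b) on (0.90, 0.44) = 0.44
~x2 & (x3 & x1) = min(a, b) on (0.60, 0.44) = 0.44
(x2 -> (x4 | ~x2)) | (~x2 & (x3 & x1)) = max(a, b) on (0.60, 0.44) = 0.60
~((x2 -> (x4 | ~x2)) | (~x2 & (x3 & x1))) = 1 − 0.60 = 0.40

0.40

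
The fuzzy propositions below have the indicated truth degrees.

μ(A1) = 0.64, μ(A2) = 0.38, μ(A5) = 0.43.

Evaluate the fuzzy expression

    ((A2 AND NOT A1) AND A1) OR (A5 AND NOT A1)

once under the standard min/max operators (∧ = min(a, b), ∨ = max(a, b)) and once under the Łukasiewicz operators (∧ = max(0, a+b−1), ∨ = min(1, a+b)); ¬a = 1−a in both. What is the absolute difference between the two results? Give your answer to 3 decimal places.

Under standard min/max:
  NOT A1 = 1 − 0.64 = 0.36
  A2 AND NOT A1 = min(a, b) on (0.38, 0.36) = 0.36
  (A2 AND NOT A1) AND A1 = min(a, b) on (0.36, 0.64) = 0.36
  NOT A1 = 1 − 0.64 = 0.36
  A5 AND NOT A1 = min(a, b) on (0.43, 0.36) = 0.36
  ((A2 AND NOT A1) AND A1) OR (A5 AND NOT A1) = max(a, b) on (0.36, 0.36) = 0.36
  → value = 0.3600
Under Łukasiewicz:
  NOT A1 = 1 − 0.64 = 0.36
  A2 AND NOT A1 = max(0, a+b−1) on (0.38, 0.36) = 0.00
  (A2 AND NOT A1) AND A1 = max(0, a+b−1) on (0.00, 0.64) = 0.00
  NOT A1 = 1 − 0.64 = 0.36
  A5 AND NOT A1 = max(0, a+b−1) on (0.43, 0.36) = 0.00
  ((A2 AND NOT A1) AND A1) OR (A5 AND NOT A1) = min(1, a+b) on (0.00, 0.00) = 0.00
  → value = 0.0000
|0.3600 − 0.0000| = 0.360

0.360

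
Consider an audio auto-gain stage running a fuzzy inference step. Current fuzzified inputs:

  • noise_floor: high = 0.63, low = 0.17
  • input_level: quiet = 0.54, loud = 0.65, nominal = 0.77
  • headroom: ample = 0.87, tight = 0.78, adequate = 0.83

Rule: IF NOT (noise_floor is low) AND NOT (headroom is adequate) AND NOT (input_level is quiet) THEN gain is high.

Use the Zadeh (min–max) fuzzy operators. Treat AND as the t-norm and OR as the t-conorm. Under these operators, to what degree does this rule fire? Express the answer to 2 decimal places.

0.17

firing strength: ¬low=1−0.17=0.83, ¬adequate=1−0.83=0.17, ¬quiet=1−0.54=0.46; AND[min(a, b)] → w = 0.17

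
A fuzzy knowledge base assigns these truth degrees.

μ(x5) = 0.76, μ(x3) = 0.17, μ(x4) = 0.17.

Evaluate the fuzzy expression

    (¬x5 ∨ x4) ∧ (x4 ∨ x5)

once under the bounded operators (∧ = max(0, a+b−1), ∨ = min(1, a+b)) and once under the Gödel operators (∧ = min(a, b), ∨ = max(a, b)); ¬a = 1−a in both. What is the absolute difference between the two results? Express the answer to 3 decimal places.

0.100

Under bounded:
  ¬x5 = 1 − 0.76 = 0.24
  ¬x5 ∨ x4 = min(1, a+b) on (0.24, 0.17) = 0.41
  x4 ∨ x5 = min(1, a+b) on (0.17, 0.76) = 0.93
  (¬x5 ∨ x4) ∧ (x4 ∨ x5) = max(0, a+b−1) on (0.41, 0.93) = 0.34
  → value = 0.3400
Under Gödel:
  ¬x5 = 1 − 0.76 = 0.24
  ¬x5 ∨ x4 = max(a, b) on (0.24, 0.17) = 0.24
  x4 ∨ x5 = max(a, b) on (0.17, 0.76) = 0.76
  (¬x5 ∨ x4) ∧ (x4 ∨ x5) = min(a, b) on (0.24, 0.76) = 0.24
  → value = 0.2400
|0.3400 − 0.2400| = 0.100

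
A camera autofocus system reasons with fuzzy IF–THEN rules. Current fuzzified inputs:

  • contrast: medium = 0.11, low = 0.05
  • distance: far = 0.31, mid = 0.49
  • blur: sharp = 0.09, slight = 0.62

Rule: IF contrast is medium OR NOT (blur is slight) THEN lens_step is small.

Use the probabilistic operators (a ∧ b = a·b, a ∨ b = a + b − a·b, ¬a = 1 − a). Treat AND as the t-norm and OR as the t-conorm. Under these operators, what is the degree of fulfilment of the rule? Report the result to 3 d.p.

0.448

firing strength: medium=0.11, ¬slight=1−0.62=0.38; OR[a + b − a·b] → w = 0.4482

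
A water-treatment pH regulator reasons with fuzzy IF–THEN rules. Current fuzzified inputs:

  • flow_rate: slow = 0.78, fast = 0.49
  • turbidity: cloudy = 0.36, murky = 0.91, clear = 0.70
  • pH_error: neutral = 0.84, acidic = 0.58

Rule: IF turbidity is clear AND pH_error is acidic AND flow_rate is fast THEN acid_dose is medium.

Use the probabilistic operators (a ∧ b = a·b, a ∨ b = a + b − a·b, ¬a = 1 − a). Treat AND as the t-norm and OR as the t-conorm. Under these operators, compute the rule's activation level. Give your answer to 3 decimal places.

0.199

firing strength: clear=0.70, acidic=0.58, fast=0.49; AND[a·b] → w = 0.1989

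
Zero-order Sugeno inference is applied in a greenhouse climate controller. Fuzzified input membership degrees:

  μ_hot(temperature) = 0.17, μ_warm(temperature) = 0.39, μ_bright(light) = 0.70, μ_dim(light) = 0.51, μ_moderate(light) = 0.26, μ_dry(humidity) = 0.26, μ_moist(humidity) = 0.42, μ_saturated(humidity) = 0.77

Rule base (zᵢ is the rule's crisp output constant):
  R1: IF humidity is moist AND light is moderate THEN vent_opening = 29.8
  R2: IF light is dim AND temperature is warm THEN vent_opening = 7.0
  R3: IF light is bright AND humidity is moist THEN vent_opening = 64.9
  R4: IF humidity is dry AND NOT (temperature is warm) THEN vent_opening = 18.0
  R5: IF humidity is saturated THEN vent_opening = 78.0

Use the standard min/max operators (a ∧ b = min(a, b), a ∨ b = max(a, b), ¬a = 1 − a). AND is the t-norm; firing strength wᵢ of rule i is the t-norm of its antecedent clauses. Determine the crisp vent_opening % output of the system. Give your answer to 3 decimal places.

48.798

R1 (z=29.8): moist=0.42, moderate=0.26; AND[min(a, b)] → w = 0.26
R2 (z=7.0): dim=0.51, warm=0.39; AND[min(a, b)] → w = 0.39
R3 (z=64.9): bright=0.70, moist=0.42; AND[min(a, b)] → w = 0.42
R4 (z=18.0): dry=0.26, ¬warm=1−0.39=0.61; AND[min(a, b)] → w = 0.26
R5 (z=78.0): saturated=0.77 → w = 0.77
Weighted average = (0.26·29.8 + 0.39·7.0 + 0.42·64.9 + 0.26·18.0 + 0.77·78.0) / (0.26 + 0.39 + 0.42 + 0.26 + 0.77)
  = 102.4760 / 2.1000 = 48.798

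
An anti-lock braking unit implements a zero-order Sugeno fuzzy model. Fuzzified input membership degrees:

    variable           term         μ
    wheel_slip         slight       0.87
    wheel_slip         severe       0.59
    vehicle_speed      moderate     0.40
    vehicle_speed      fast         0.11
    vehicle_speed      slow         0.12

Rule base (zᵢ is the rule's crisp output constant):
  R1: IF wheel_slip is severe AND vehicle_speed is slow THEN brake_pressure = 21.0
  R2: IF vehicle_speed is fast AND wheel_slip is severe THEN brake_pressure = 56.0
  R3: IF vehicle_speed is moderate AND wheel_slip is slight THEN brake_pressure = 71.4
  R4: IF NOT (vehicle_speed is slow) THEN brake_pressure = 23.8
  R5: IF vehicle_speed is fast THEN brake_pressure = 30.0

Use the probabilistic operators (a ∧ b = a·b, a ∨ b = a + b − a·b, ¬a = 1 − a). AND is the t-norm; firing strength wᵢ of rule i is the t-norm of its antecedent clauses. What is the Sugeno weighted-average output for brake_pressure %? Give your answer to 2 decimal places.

36.79

R1 (z=21.0): severe=0.59, slow=0.12; AND[a·b] → w = 0.0708
R2 (z=56.0): fast=0.11, severe=0.59; AND[a·b] → w = 0.0649
R3 (z=71.4): moderate=0.40, slight=0.87; AND[a·b] → w = 0.3480
R4 (z=23.8): ¬slow=1−0.12=0.88 → w = 0.8800
R5 (z=30.0): fast=0.11 → w = 0.1100
Weighted average = (0.0708·21.0 + 0.0649·56.0 + 0.3480·71.4 + 0.8800·23.8 + 0.1100·30.0) / (0.0708 + 0.0649 + 0.3480 + 0.8800 + 0.1100)
  = 54.2124 / 1.4737 = 36.79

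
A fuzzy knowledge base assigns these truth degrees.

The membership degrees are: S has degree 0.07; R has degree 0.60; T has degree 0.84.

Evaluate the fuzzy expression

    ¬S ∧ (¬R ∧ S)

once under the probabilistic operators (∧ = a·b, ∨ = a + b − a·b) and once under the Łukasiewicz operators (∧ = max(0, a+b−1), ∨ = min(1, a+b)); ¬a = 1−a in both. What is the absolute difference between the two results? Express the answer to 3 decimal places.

Under probabilistic:
  ¬S = 1 − 0.0700 = 0.9300
  ¬R = 1 − 0.6000 = 0.4000
  ¬R ∧ S = a·b on (0.4000, 0.0700) = 0.0280
  ¬S ∧ (¬R ∧ S) = a·b on (0.9300, 0.0280) = 0.0260
  → value = 0.0260
Under Łukasiewicz:
  ¬S = 1 − 0.07 = 0.93
  ¬R = 1 − 0.60 = 0.40
  ¬R ∧ S = max(0, a+b−1) on (0.40, 0.07) = 0.00
  ¬S ∧ (¬R ∧ S) = max(0, a+b−1) on (0.93, 0.00) = 0.00
  → value = 0.0000
|0.0260 − 0.0000| = 0.026

0.026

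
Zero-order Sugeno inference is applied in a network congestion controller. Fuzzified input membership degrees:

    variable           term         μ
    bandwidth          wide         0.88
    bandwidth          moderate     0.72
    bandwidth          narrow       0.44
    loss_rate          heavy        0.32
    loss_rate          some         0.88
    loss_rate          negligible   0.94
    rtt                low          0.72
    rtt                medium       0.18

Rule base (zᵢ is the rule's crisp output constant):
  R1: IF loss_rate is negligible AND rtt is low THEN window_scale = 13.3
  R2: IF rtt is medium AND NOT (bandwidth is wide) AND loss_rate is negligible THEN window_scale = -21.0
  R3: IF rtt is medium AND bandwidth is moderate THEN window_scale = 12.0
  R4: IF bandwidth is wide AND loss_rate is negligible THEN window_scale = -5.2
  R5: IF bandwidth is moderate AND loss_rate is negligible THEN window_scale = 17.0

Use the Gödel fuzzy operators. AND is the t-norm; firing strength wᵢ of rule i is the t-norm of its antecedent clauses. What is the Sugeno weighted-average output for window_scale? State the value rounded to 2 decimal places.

6.44

R1 (z=13.3): negligible=0.94, low=0.72; AND[min(a, b)] → w = 0.72
R2 (z=-21.0): medium=0.18, ¬wide=1−0.88=0.12, negligible=0.94; AND[min(a, b)] → w = 0.12
R3 (z=12.0): medium=0.18, moderate=0.72; AND[min(a, b)] → w = 0.18
R4 (z=-5.2): wide=0.88, negligible=0.94; AND[min(a, b)] → w = 0.88
R5 (z=17.0): moderate=0.72, negligible=0.94; AND[min(a, b)] → w = 0.72
Weighted average = (0.72·13.3 + 0.12·-21.0 + 0.18·12.0 + 0.88·-5.2 + 0.72·17.0) / (0.72 + 0.12 + 0.18 + 0.88 + 0.72)
  = 16.8800 / 2.6200 = 6.44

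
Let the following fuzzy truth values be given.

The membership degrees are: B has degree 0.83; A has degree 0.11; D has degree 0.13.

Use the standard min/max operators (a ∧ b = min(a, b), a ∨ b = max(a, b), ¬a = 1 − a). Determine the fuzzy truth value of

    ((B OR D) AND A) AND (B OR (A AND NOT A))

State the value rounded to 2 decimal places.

0.11

B OR D = max(a, b) on (0.83, 0.13) = 0.83
(B OR D) AND A = min(a, b) on (0.83, 0.11) = 0.11
NOT A = 1 − 0.11 = 0.89
A AND NOT A = min(a, b) on (0.11, 0.89) = 0.11
B OR (A AND NOT A) = max(a, b) on (0.83, 0.11) = 0.83
((B OR D) AND A) AND (B OR (A AND NOT A)) = min(a, b) on (0.11, 0.83) = 0.11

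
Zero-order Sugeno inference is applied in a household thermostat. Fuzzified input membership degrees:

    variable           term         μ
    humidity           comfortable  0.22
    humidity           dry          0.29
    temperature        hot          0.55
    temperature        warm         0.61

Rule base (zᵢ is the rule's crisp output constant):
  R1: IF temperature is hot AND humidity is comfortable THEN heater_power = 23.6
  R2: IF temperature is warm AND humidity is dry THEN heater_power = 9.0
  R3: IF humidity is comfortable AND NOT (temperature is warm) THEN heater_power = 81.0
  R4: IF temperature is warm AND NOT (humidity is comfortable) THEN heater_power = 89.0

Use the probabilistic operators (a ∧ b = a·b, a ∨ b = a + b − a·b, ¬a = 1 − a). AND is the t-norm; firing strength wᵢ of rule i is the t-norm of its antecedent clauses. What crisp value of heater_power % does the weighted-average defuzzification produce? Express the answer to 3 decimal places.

R1 (z=23.6): hot=0.55, comfortable=0.22; AND[a·b] → w = 0.1210
R2 (z=9.0): warm=0.61, dry=0.29; AND[a·b] → w = 0.1769
R3 (z=81.0): comfortable=0.22, ¬warm=1−0.61=0.39; AND[a·b] → w = 0.0858
R4 (z=89.0): warm=0.61, ¬comfortable=1−0.22=0.78; AND[a·b] → w = 0.4758
Weighted average = (0.1210·23.6 + 0.1769·9.0 + 0.0858·81.0 + 0.4758·89.0) / (0.1210 + 0.1769 + 0.0858 + 0.4758)
  = 53.7437 / 0.8595 = 62.529

62.529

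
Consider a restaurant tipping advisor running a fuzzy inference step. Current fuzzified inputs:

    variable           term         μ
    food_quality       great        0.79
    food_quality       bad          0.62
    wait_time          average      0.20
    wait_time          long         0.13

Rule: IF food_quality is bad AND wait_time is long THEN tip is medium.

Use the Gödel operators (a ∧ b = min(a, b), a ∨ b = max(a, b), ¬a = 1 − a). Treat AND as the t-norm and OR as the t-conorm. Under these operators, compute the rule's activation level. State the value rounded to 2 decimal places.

firing strength: bad=0.62, long=0.13; AND[min(a, b)] → w = 0.13

0.13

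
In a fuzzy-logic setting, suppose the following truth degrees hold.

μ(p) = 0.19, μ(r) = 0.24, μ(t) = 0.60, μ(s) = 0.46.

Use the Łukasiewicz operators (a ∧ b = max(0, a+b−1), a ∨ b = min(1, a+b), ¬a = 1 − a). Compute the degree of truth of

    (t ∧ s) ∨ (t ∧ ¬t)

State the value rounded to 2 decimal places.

t ∧ s = max(0, a+b−1) on (0.60, 0.46) = 0.06
¬t = 1 − 0.60 = 0.40
t ∧ ¬t = max(0, a+b−1) on (0.60, 0.40) = 0.00
(t ∧ s) ∨ (t ∧ ¬t) = min(1, a+b) on (0.06, 0.00) = 0.06

0.06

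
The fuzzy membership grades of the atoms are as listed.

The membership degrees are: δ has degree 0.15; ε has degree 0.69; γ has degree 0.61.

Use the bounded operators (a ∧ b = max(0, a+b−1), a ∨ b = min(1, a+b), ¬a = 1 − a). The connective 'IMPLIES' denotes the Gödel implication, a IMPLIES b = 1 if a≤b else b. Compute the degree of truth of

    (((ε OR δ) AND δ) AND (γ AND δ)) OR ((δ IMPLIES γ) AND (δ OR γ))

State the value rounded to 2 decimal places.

0.76

ε OR δ = min(1, a+b) on (0.69, 0.15) = 0.84
(ε OR δ) AND δ = max(0, a+b−1) on (0.84, 0.15) = 0.00
γ AND δ = max(0, a+b−1) on (0.61, 0.15) = 0.00
((ε OR δ) AND δ) AND (γ AND δ) = max(0, a+b−1) on (0.00, 0.00) = 0.00
δ IMPLIES γ  [Gödel: 1 if a≤b else b] with a=0.15, b=0.61 → 1.00
δ OR γ = min(1, a+b) on (0.15, 0.61) = 0.76
(δ IMPLIES γ) AND (δ OR γ) = max(0, a+b−1) on (1.00, 0.76) = 0.76
(((ε OR δ) AND δ) AND (γ AND δ)) OR ((δ IMPLIES γ) AND (δ OR γ)) = min(1, a+b) on (0.00, 0.76) = 0.76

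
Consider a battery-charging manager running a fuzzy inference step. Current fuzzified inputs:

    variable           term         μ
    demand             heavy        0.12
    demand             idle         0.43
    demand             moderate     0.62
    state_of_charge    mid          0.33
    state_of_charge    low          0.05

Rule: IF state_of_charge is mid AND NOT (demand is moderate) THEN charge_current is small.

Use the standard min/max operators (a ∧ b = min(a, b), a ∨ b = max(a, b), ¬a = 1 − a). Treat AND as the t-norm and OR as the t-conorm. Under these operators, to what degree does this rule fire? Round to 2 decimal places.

0.33

firing strength: mid=0.33, ¬moderate=1−0.62=0.38; AND[min(a, b)] → w = 0.33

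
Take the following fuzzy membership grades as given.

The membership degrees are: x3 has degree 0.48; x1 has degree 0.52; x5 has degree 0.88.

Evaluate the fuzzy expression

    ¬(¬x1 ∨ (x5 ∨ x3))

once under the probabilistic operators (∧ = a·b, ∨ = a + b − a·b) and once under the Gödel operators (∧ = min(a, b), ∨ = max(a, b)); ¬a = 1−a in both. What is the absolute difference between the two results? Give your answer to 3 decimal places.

Under probabilistic:
  ¬x1 = 1 − 0.5200 = 0.4800
  x5 ∨ x3 = a + b − a·b on (0.8800, 0.4800) = 0.9376
  ¬x1 ∨ (x5 ∨ x3) = a + b − a·b on (0.4800, 0.9376) = 0.9676
  ¬(¬x1 ∨ (x5 ∨ x3)) = 1 − 0.9676 = 0.0324
  → value = 0.0324
Under Gödel:
  ¬x1 = 1 − 0.52 = 0.48
  x5 ∨ x3 = max(a, b) on (0.88, 0.48) = 0.88
  ¬x1 ∨ (x5 ∨ x3) = max(a, b) on (0.48, 0.88) = 0.88
  ¬(¬x1 ∨ (x5 ∨ x3)) = 1 − 0.88 = 0.12
  → value = 0.1200
|0.0324 − 0.1200| = 0.088

0.088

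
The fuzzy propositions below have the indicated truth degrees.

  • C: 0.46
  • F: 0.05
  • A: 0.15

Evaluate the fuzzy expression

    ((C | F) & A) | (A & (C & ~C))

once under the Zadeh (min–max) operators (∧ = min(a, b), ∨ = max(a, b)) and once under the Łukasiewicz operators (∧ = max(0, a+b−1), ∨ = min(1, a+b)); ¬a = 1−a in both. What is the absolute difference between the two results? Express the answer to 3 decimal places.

Under Zadeh (min–max):
  C | F = max(a, b) on (0.46, 0.05) = 0.46
  (C | F) & A = min(a, b) on (0.46, 0.15) = 0.15
  ~C = 1 − 0.46 = 0.54
  C & ~C = min(a, b) on (0.46, 0.54) = 0.46
  A & (C & ~C) = min(a, b) on (0.15, 0.46) = 0.15
  ((C | F) & A) | (A & (C & ~C)) = max(a, b) on (0.15, 0.15) = 0.15
  → value = 0.1500
Under Łukasiewicz:
  C | F = min(1, a+b) on (0.46, 0.05) = 0.51
  (C | F) & A = max(0, a+b−1) on (0.51, 0.15) = 0.00
  ~C = 1 − 0.46 = 0.54
  C & ~C = max(0, a+b−1) on (0.46, 0.54) = 0.00
  A & (C & ~C) = max(0, a+b−1) on (0.15, 0.00) = 0.00
  ((C | F) & A) | (A & (C & ~C)) = min(1, a+b) on (0.00, 0.00) = 0.00
  → value = 0.0000
|0.1500 − 0.0000| = 0.150

0.150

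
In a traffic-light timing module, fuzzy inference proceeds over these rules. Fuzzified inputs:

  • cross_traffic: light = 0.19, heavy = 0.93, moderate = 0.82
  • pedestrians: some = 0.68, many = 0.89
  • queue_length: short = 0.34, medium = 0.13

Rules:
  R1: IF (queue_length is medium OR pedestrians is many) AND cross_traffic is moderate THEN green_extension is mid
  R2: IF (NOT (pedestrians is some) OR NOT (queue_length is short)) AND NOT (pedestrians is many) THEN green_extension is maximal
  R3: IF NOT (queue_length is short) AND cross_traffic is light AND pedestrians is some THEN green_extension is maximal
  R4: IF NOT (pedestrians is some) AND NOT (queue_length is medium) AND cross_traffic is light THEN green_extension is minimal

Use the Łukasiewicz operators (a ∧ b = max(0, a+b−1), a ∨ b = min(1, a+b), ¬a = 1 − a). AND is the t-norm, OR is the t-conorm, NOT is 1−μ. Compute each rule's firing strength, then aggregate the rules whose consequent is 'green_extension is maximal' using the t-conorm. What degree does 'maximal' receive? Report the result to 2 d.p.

0.09

R1: (medium=0.13 OR many=0.89) = 1.00; AND[max(0, a+b−1)] with moderate=0.82 → w = 0.82
R2: (¬some=1−0.68=0.32 OR ¬short=1−0.34=0.66) = 0.98; AND[max(0, a+b−1)] with ¬many=1−0.89=0.11 → w = 0.09
R3: ¬short=1−0.34=0.66, light=0.19, some=0.68; AND[max(0, a+b−1)] → w = 0.00
R4: ¬some=1−0.68=0.32, ¬medium=1−0.13=0.87, light=0.19; AND[max(0, a+b−1)] → w = 0.00
Rules with consequent 'maximal': {R2, R3} → strengths 0.09, 0.00
Aggregate via t-conorm [min(1, a+b)]: 0.09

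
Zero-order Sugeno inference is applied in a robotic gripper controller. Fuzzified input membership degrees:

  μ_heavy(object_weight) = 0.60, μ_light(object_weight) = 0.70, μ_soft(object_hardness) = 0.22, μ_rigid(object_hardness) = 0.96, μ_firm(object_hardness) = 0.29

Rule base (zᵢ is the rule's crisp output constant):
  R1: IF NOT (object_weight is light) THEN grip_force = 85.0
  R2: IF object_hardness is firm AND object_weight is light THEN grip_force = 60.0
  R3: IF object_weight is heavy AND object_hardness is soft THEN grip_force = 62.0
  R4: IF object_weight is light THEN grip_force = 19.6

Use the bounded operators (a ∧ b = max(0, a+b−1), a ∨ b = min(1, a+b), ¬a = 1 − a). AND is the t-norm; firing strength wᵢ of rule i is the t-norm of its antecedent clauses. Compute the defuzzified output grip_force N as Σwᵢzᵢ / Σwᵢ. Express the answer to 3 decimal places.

39.220

R1 (z=85.0): ¬light=1−0.70=0.30 → w = 0.30
R2 (z=60.0): firm=0.29, light=0.70; AND[max(0, a+b−1)] → w = 0.00
R3 (z=62.0): heavy=0.60, soft=0.22; AND[max(0, a+b−1)] → w = 0.00
R4 (z=19.6): light=0.70 → w = 0.70
Weighted average = (0.30·85.0 + 0.00·60.0 + 0.00·62.0 + 0.70·19.6) / (0.30 + 0.00 + 0.00 + 0.70)
  = 39.2200 / 1.0000 = 39.220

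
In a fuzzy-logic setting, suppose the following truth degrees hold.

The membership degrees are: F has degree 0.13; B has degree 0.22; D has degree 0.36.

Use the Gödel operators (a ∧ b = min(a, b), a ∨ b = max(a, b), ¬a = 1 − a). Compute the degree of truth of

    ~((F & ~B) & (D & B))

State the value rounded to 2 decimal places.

0.87

~B = 1 − 0.22 = 0.78
F & ~B = min(a, b) on (0.13, 0.78) = 0.13
D & B = min(a, b) on (0.36, 0.22) = 0.22
(F & ~B) & (D & B) = min(a, b) on (0.13, 0.22) = 0.13
~((F & ~B) & (D & B)) = 1 − 0.13 = 0.87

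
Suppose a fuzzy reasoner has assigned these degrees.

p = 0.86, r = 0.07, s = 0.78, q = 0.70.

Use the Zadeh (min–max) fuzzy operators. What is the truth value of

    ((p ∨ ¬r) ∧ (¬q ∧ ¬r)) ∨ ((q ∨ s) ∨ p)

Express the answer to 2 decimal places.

¬r = 1 − 0.07 = 0.93
p ∨ ¬r = max(a, b) on (0.86, 0.93) = 0.93
¬q = 1 − 0.70 = 0.30
¬r = 1 − 0.07 = 0.93
¬q ∧ ¬r = min(a, b) on (0.30, 0.93) = 0.30
(p ∨ ¬r) ∧ (¬q ∧ ¬r) = min(a, b) on (0.93, 0.30) = 0.30
q ∨ s = max(a, b) on (0.70, 0.78) = 0.78
(q ∨ s) ∨ p = max(a, b) on (0.78, 0.86) = 0.86
((p ∨ ¬r) ∧ (¬q ∧ ¬r)) ∨ ((q ∨ s) ∨ p) = max(a, b) on (0.30, 0.86) = 0.86

0.86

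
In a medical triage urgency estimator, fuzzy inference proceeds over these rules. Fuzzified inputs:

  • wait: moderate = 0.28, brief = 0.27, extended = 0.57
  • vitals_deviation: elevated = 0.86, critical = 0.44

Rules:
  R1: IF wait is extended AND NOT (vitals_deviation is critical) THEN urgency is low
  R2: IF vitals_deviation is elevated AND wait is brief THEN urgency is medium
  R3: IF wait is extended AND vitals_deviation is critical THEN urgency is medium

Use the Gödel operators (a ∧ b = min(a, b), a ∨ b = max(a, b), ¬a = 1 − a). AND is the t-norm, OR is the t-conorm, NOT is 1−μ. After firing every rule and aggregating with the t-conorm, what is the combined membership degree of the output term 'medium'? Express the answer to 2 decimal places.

0.44

R1: extended=0.57, ¬critical=1−0.44=0.56; AND[min(a, b)] → w = 0.56
R2: elevated=0.86, brief=0.27; AND[min(a, b)] → w = 0.27
R3: extended=0.57, critical=0.44; AND[min(a, b)] → w = 0.44
Rules with consequent 'medium': {R2, R3} → strengths 0.27, 0.44
Aggregate via t-conorm [max(a, b)]: 0.44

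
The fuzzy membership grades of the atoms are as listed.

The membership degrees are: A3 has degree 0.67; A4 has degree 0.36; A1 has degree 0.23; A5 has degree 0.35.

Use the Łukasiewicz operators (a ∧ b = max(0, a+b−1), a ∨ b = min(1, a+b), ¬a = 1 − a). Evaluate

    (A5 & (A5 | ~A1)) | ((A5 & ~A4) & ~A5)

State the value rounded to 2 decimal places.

~A1 = 1 − 0.23 = 0.77
A5 | ~A1 = min(1, a+b) on (0.35, 0.77) = 1.00
A5 & (A5 | ~A1) = max(0, a+b−1) on (0.35, 1.00) = 0.35
~A4 = 1 − 0.36 = 0.64
A5 & ~A4 = max(0, a+b−1) on (0.35, 0.64) = 0.00
~A5 = 1 − 0.35 = 0.65
(A5 & ~A4) & ~A5 = max(0, a+b−1) on (0.00, 0.65) = 0.00
(A5 & (A5 | ~A1)) | ((A5 & ~A4) & ~A5) = min(1, a+b) on (0.35, 0.00) = 0.35

0.35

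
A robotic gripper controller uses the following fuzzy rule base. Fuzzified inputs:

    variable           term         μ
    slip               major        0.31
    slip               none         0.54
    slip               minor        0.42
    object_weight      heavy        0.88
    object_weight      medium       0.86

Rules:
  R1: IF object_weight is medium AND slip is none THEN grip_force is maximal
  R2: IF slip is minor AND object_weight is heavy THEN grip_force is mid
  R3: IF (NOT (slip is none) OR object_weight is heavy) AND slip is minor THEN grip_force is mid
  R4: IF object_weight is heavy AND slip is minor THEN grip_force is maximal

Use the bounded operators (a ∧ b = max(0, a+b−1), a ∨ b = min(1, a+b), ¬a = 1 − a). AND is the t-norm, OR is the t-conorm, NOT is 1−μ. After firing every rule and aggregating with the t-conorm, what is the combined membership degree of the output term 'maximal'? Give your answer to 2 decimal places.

0.70

R1: medium=0.86, none=0.54; AND[max(0, a+b−1)] → w = 0.40
R2: minor=0.42, heavy=0.88; AND[max(0, a+b−1)] → w = 0.30
R3: (¬none=1−0.54=0.46 OR heavy=0.88) = 1.00; AND[max(0, a+b−1)] with minor=0.42 → w = 0.42
R4: heavy=0.88, minor=0.42; AND[max(0, a+b−1)] → w = 0.30
Rules with consequent 'maximal': {R1, R4} → strengths 0.40, 0.30
Aggregate via t-conorm [min(1, a+b)]: 0.70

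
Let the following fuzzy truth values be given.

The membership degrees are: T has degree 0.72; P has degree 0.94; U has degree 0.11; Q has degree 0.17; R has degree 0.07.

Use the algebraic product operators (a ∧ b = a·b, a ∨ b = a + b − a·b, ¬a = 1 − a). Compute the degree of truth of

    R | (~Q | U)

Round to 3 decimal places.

~Q = 1 − 0.1700 = 0.8300
~Q | U = a + b − a·b on (0.8300, 0.1100) = 0.8487
R | (~Q | U) = a + b − a·b on (0.0700, 0.8487) = 0.8593

0.859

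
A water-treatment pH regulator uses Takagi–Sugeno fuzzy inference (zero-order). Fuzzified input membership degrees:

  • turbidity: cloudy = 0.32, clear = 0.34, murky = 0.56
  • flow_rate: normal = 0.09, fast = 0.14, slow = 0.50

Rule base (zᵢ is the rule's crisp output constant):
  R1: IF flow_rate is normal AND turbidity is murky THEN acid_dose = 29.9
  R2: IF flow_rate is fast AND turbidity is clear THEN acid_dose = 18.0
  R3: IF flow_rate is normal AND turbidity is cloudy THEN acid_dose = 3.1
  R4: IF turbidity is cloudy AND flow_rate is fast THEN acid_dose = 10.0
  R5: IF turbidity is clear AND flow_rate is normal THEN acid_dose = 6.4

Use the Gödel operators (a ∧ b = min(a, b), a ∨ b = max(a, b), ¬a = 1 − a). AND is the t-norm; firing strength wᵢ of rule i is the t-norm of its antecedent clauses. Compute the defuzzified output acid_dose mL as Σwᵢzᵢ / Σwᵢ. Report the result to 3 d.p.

R1 (z=29.9): normal=0.09, murky=0.56; AND[min(a, b)] → w = 0.09
R2 (z=18.0): fast=0.14, clear=0.34; AND[min(a, b)] → w = 0.14
R3 (z=3.1): normal=0.09, cloudy=0.32; AND[min(a, b)] → w = 0.09
R4 (z=10.0): cloudy=0.32, fast=0.14; AND[min(a, b)] → w = 0.14
R5 (z=6.4): clear=0.34, normal=0.09; AND[min(a, b)] → w = 0.09
Weighted average = (0.09·29.9 + 0.14·18.0 + 0.09·3.1 + 0.14·10.0 + 0.09·6.4) / (0.09 + 0.14 + 0.09 + 0.14 + 0.09)
  = 7.4660 / 0.5500 = 13.575

13.575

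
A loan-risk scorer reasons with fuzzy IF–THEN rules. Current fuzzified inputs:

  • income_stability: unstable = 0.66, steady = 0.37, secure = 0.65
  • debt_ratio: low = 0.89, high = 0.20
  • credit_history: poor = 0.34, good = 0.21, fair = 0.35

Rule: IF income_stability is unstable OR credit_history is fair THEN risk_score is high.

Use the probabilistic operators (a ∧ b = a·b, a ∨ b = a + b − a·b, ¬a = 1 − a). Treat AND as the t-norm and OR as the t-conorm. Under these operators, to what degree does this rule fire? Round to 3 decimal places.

0.779

firing strength: unstable=0.66, fair=0.35; OR[a + b − a·b] → w = 0.7790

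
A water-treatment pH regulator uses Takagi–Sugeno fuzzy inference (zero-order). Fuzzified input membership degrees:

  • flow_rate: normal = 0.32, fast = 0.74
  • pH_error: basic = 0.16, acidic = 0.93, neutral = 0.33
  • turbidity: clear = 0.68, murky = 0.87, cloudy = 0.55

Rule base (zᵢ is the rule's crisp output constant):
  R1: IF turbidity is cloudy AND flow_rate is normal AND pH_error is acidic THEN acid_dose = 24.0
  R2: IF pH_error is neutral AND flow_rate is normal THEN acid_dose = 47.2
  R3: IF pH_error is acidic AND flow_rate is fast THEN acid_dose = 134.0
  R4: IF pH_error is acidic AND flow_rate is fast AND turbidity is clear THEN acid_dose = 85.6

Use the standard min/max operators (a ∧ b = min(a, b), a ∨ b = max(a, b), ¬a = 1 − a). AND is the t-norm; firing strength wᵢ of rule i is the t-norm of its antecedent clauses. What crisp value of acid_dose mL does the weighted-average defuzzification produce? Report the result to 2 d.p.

87.45

R1 (z=24.0): cloudy=0.55, normal=0.32, acidic=0.93; AND[min(a, b)] → w = 0.32
R2 (z=47.2): neutral=0.33, normal=0.32; AND[min(a, b)] → w = 0.32
R3 (z=134.0): acidic=0.93, fast=0.74; AND[min(a, b)] → w = 0.74
R4 (z=85.6): acidic=0.93, fast=0.74, clear=0.68; AND[min(a, b)] → w = 0.68
Weighted average = (0.32·24.0 + 0.32·47.2 + 0.74·134.0 + 0.68·85.6) / (0.32 + 0.32 + 0.74 + 0.68)
  = 180.1520 / 2.0600 = 87.45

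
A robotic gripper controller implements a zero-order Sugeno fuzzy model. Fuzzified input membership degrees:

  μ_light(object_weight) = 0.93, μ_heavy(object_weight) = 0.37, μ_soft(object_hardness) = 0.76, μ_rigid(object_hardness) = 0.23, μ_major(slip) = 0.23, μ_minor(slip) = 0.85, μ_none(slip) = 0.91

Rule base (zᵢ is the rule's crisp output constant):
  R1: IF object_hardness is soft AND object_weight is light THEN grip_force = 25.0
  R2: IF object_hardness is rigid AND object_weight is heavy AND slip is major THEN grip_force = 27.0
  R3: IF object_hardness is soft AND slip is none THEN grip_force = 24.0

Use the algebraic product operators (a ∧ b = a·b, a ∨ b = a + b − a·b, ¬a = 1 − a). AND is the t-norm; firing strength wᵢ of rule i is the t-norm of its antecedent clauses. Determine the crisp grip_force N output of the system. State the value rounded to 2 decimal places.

R1 (z=25.0): soft=0.76, light=0.93; AND[a·b] → w = 0.7068
R2 (z=27.0): rigid=0.23, heavy=0.37, major=0.23; AND[a·b] → w = 0.0196
R3 (z=24.0): soft=0.76, none=0.91; AND[a·b] → w = 0.6916
Weighted average = (0.7068·25.0 + 0.0196·27.0 + 0.6916·24.0) / (0.7068 + 0.0196 + 0.6916)
  = 34.7969 / 1.4180 = 24.54

24.54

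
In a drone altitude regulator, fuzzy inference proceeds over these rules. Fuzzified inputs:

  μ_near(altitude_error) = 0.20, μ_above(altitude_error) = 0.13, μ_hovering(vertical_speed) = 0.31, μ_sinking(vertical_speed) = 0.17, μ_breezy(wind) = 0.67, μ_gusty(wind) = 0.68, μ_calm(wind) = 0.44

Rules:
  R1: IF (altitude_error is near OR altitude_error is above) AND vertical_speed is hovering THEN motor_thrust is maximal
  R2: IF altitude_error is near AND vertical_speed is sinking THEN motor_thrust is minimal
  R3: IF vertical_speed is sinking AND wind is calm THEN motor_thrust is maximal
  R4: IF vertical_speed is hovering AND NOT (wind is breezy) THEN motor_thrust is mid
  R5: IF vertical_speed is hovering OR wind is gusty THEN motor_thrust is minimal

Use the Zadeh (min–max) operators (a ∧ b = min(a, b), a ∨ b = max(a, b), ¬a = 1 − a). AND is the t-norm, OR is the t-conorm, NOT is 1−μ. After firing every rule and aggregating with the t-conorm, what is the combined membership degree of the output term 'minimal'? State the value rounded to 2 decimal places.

0.68

R1: (near=0.20 OR above=0.13) = 0.20; AND[min(a, b)] with hovering=0.31 → w = 0.20
R2: near=0.20, sinking=0.17; AND[min(a, b)] → w = 0.17
R3: sinking=0.17, calm=0.44; AND[min(a, b)] → w = 0.17
R4: hovering=0.31, ¬breezy=1−0.67=0.33; AND[min(a, b)] → w = 0.31
R5: hovering=0.31, gusty=0.68; OR[max(a, b)] → w = 0.68
Rules with consequent 'minimal': {R2, R5} → strengths 0.17, 0.68
Aggregate via t-conorm [max(a, b)]: 0.68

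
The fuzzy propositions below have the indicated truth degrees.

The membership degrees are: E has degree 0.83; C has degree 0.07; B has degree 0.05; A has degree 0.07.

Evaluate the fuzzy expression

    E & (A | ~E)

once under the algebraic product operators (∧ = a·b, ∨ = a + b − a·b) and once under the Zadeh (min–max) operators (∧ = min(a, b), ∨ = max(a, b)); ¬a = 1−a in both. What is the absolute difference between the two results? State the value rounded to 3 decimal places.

0.019

Under algebraic product:
  ~E = 1 − 0.8300 = 0.1700
  A | ~E = a + b − a·b on (0.0700, 0.1700) = 0.2281
  E & (A | ~E) = a·b on (0.8300, 0.2281) = 0.1893
  → value = 0.1893
Under Zadeh (min–max):
  ~E = 1 − 0.83 = 0.17
  A | ~E = max(a, b) on (0.07, 0.17) = 0.17
  E & (A | ~E) = min(a, b) on (0.83, 0.17) = 0.17
  → value = 0.1700
|0.1893 − 0.1700| = 0.019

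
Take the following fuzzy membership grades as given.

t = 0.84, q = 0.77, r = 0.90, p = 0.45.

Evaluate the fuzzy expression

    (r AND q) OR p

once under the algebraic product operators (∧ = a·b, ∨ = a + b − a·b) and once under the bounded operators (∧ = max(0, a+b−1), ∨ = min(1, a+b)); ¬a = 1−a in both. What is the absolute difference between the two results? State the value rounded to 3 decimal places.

0.169

Under algebraic product:
  r AND q = a·b on (0.9000, 0.7700) = 0.6930
  (r AND q) OR p = a + b − a·b on (0.6930, 0.4500) = 0.8312
  → value = 0.8312
Under bounded:
  r AND q = max(0, a+b−1) on (0.90, 0.77) = 0.67
  (r AND q) OR p = min(1, a+b) on (0.67, 0.45) = 1.00
  → value = 1.0000
|0.8312 − 1.0000| = 0.169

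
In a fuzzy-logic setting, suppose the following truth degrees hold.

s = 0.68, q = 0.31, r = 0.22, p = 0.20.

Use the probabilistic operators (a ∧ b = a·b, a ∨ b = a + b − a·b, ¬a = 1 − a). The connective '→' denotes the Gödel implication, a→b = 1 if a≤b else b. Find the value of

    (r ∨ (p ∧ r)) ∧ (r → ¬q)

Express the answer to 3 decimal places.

p ∧ r = a·b on (0.2000, 0.2200) = 0.0440
r ∨ (p ∧ r) = a + b − a·b on (0.2200, 0.0440) = 0.2543
¬q = 1 − 0.3100 = 0.6900
r → ¬q  [Gödel: 1 if a≤b else b] with a=0.2200, b=0.6900 → 1.0000
(r ∨ (p ∧ r)) ∧ (r → ¬q) = a·b on (0.2543, 1.0000) = 0.2543

0.254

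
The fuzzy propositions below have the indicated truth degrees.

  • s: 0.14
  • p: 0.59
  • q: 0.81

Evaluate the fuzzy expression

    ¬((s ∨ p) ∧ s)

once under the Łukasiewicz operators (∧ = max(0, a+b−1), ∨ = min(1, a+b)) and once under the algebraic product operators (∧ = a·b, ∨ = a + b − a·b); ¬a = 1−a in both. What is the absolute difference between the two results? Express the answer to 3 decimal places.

0.091

Under Łukasiewicz:
  s ∨ p = min(1, a+b) on (0.14, 0.59) = 0.73
  (s ∨ p) ∧ s = max(0, a+b−1) on (0.73, 0.14) = 0.00
  ¬((s ∨ p) ∧ s) = 1 − 0.00 = 1.00
  → value = 1.0000
Under algebraic product:
  s ∨ p = a + b − a·b on (0.1400, 0.5900) = 0.6474
  (s ∨ p) ∧ s = a·b on (0.6474, 0.1400) = 0.0906
  ¬((s ∨ p) ∧ s) = 1 − 0.0906 = 0.9094
  → value = 0.9094
|1.0000 − 0.9094| = 0.091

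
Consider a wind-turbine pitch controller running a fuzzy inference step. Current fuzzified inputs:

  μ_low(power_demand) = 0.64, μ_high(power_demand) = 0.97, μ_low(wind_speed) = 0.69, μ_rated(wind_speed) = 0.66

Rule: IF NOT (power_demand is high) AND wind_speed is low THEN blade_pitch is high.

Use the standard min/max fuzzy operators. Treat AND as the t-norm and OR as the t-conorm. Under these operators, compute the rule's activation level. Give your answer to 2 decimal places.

firing strength: ¬high=1−0.97=0.03, low=0.69; AND[min(a, b)] → w = 0.03

0.03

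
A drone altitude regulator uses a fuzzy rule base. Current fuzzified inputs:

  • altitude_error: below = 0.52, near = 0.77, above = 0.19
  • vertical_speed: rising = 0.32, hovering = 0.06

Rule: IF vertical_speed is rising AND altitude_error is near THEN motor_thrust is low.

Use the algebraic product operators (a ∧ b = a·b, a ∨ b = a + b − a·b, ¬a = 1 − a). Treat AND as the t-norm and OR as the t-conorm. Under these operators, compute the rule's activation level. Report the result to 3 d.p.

firing strength: rising=0.32, near=0.77; AND[a·b] → w = 0.2464

0.246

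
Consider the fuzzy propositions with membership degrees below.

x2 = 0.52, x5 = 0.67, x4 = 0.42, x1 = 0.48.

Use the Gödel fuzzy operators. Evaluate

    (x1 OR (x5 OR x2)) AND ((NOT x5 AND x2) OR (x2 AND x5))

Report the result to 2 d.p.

0.52

x5 OR x2 = max(a, b) on (0.67, 0.52) = 0.67
x1 OR (x5 OR x2) = max(a, b) on (0.48, 0.67) = 0.67
NOT x5 = 1 − 0.67 = 0.33
NOT x5 AND x2 = min(a, b) on (0.33, 0.52) = 0.33
x2 AND x5 = min(a, b) on (0.52, 0.67) = 0.52
(NOT x5 AND x2) OR (x2 AND x5) = max(a, b) on (0.33, 0.52) = 0.52
(x1 OR (x5 OR x2)) AND ((NOT x5 AND x2) OR (x2 AND x5)) = min(a, b) on (0.67, 0.52) = 0.52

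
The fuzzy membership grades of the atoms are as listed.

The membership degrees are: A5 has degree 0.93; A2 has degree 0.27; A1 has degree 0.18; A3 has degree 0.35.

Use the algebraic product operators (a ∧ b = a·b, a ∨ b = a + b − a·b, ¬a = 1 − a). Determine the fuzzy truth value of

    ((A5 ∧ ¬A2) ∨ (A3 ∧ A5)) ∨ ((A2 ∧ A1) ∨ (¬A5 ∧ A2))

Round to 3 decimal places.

0.798

¬A2 = 1 − 0.2700 = 0.7300
A5 ∧ ¬A2 = a·b on (0.9300, 0.7300) = 0.6789
A3 ∧ A5 = a·b on (0.3500, 0.9300) = 0.3255
(A5 ∧ ¬A2) ∨ (A3 ∧ A5) = a + b − a·b on (0.6789, 0.3255) = 0.7834
A2 ∧ A1 = a·b on (0.2700, 0.1800) = 0.0486
¬A5 = 1 − 0.9300 = 0.0700
¬A5 ∧ A2 = a·b on (0.0700, 0.2700) = 0.0189
(A2 ∧ A1) ∨ (¬A5 ∧ A2) = a + b − a·b on (0.0486, 0.0189) = 0.0666
((A5 ∧ ¬A2) ∨ (A3 ∧ A5)) ∨ ((A2 ∧ A1) ∨ (¬A5 ∧ A2)) = a + b − a·b on (0.7834, 0.0666) = 0.7978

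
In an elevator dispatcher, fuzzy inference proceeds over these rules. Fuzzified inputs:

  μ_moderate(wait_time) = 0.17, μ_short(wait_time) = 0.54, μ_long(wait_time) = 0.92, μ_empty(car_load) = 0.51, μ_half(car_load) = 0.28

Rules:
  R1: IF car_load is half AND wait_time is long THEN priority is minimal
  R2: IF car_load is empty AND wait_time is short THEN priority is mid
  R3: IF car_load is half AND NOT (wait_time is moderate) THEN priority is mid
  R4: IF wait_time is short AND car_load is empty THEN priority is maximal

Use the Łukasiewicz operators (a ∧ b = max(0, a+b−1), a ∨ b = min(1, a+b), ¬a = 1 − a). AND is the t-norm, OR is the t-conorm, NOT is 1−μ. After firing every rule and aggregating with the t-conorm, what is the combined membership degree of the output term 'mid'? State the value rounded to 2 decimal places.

0.16

R1: half=0.28, long=0.92; AND[max(0, a+b−1)] → w = 0.20
R2: empty=0.51, short=0.54; AND[max(0, a+b−1)] → w = 0.05
R3: half=0.28, ¬moderate=1−0.17=0.83; AND[max(0, a+b−1)] → w = 0.11
R4: short=0.54, empty=0.51; AND[max(0, a+b−1)] → w = 0.05
Rules with consequent 'mid': {R2, R3} → strengths 0.05, 0.11
Aggregate via t-conorm [min(1, a+b)]: 0.16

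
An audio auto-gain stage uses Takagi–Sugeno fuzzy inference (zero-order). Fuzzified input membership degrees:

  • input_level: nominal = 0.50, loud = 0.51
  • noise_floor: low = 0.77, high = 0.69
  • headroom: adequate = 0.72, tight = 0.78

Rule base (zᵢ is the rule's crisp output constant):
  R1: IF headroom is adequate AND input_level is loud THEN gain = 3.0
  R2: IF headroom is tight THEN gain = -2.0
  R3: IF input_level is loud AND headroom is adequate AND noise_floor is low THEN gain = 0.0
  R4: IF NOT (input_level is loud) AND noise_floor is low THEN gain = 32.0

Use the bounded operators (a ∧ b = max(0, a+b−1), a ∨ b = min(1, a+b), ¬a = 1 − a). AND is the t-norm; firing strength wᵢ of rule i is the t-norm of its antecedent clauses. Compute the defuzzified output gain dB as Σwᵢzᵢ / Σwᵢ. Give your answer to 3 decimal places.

5.866

R1 (z=3.0): adequate=0.72, loud=0.51; AND[max(0, a+b−1)] → w = 0.23
R2 (z=-2.0): tight=0.78 → w = 0.78
R3 (z=0.0): loud=0.51, adequate=0.72, low=0.77; AND[max(0, a+b−1)] → w = 0.00
R4 (z=32.0): ¬loud=1−0.51=0.49, low=0.77; AND[max(0, a+b−1)] → w = 0.26
Weighted average = (0.23·3.0 + 0.78·-2.0 + 0.00·0.0 + 0.26·32.0) / (0.23 + 0.78 + 0.00 + 0.26)
  = 7.4500 / 1.2700 = 5.866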